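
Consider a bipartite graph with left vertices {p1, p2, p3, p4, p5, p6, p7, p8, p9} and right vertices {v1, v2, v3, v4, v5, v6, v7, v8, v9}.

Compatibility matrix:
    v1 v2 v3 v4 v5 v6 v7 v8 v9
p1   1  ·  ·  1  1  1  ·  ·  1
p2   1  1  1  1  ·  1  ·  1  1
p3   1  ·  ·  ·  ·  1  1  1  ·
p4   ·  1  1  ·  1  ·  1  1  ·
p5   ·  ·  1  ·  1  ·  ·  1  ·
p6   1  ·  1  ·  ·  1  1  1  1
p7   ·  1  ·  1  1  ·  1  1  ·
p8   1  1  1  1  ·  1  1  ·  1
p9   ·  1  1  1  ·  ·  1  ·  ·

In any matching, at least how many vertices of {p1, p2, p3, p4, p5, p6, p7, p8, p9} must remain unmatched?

0

One maximum matching: p1-v1, p2-v4, p3-v7, p4-v3, p5-v8, p6-v9, p7-v5, p8-v6, p9-v2.
This saturates every left vertex, so 9 is the maximum.
That matches 9 of the 9, leaving 0 unmatched; no matching can do better.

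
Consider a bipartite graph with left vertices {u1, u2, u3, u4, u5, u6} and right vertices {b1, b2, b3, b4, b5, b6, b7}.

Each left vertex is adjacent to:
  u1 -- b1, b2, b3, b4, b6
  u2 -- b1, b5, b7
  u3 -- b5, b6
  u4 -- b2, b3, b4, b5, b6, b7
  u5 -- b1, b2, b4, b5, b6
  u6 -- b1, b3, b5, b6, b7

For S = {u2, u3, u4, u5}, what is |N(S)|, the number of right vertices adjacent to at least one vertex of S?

7

The union of neighbours of {u2, u3, u4, u5} is {b1, b2, b3, b4, b5, b6, b7}, which has 7 elements.
Since |N(S)| = 7 ≥ |S| = 4, Hall's condition holds for this subset.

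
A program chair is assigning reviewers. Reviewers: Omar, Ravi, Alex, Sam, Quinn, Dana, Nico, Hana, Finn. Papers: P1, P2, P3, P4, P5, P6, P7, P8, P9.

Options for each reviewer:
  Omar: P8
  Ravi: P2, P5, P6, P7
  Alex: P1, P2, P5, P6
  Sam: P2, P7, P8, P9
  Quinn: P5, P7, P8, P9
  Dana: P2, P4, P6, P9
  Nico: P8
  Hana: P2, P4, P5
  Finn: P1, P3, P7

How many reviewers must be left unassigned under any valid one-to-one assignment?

One maximum matching: Omar→P8, Ravi→P7, Alex→P5, Sam→P2, Quinn→P9, Dana→P6, Hana→P4, Finn→P1.
The set {Omar, Nico} has only 1 neighbour ({P8}), so by Hall's theorem at most 8 of the 9 reviewers can be matched.
That matches 8 of the 9, leaving 1 unmatched; no matching can do better.

1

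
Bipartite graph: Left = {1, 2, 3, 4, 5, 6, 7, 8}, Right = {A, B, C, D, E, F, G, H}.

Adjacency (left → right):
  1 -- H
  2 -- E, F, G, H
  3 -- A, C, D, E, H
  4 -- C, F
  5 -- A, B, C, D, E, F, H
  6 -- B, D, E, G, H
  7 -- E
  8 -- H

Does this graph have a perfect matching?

No

The set {1, 8} has only 1 neighbour ({H}), so by Hall's theorem at most 7 of the 8 left vertices can be matched.
Hence no matching covers every left vertex.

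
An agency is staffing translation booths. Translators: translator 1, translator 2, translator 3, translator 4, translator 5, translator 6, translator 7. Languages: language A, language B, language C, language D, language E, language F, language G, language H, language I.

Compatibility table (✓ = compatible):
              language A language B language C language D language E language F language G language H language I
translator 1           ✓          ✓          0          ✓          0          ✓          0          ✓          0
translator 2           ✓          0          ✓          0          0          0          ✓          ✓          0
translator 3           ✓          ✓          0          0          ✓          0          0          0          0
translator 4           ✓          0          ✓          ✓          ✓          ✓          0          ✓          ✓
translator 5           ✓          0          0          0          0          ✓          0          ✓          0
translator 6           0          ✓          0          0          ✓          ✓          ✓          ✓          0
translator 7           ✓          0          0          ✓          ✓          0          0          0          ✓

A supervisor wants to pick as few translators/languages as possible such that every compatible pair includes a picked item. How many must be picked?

7

The 7 edges translator 1–language D, translator 2–language H, translator 3–language E, translator 4–language I, translator 5–language F, translator 6–language B, translator 7–language A form a matching, so any vertex cover needs at least 7 vertices (one per matched edge).
Conversely {translator 1, translator 2, translator 3, translator 4, translator 5, translator 6, translator 7} meets every edge and has exactly 7 vertices, so 7 is optimal.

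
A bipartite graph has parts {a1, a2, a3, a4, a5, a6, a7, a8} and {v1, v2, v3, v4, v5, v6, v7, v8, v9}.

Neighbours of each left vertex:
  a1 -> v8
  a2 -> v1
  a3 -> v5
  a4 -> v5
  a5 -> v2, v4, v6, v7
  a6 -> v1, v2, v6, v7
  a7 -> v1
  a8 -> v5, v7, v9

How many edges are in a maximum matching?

A valid assignment of size 6: a1→v8, a2→v1, a3→v5, a5→v2, a6→v6, a8→v7.
The set {a2, a3, a4, a7} has only 2 neighbours ({v1, v5}), so by Hall's theorem at most 6 of the 8 left vertices can be matched.

6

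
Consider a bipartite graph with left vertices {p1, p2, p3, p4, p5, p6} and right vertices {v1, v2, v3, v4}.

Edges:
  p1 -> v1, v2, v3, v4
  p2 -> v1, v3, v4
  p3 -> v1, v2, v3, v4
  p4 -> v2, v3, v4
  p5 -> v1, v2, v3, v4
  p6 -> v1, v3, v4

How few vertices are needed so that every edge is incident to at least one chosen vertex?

4

A maximum matching has 4 edges (e.g. p1–v4, p2–v3, p3–v1, p4–v2).
By König's theorem the minimum vertex cover has the same size. One such cover is {v1, v2, v3, v4}.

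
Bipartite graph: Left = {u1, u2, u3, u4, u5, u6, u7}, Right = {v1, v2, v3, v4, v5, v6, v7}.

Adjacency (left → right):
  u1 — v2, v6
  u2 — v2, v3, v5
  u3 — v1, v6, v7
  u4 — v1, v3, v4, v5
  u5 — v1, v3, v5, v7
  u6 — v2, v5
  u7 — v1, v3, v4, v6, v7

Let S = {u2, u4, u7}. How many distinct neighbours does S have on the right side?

7

The union of neighbours of {u2, u4, u7} is {v1, v2, v3, v4, v5, v6, v7}, which has 7 elements.
Since |N(S)| = 7 ≥ |S| = 3, Hall's condition holds for this subset.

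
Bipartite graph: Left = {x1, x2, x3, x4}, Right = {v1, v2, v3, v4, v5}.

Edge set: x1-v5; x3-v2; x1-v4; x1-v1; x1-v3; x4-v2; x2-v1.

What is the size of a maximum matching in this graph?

A valid assignment of size 3: x1–v4, x2–v1, x3–v2.
The set {x3, x4} has only 1 neighbour ({v2}), so by Hall's theorem at most 3 of the 4 left vertices can be matched.

3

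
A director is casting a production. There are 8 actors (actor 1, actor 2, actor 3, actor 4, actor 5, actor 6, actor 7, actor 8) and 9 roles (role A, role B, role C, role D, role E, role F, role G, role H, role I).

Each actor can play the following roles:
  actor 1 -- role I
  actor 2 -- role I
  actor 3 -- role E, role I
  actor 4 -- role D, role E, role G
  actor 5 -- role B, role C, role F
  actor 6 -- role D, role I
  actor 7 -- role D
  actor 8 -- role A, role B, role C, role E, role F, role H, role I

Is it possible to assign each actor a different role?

No

The set {actor 1, actor 2, actor 6, actor 7} has only 2 neighbours ({role D, role I}), so by Hall's theorem at most 6 of the 8 actors can be matched.
Hence no matching covers every actor.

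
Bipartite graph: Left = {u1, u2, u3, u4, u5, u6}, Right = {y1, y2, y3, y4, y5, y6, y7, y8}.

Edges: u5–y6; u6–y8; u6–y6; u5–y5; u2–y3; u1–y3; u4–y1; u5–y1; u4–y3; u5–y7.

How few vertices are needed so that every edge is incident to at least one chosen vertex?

A maximum matching has 4 edges (e.g. u1–y3, u4–y1, u5–y7, u6–y8).
By König's theorem the minimum vertex cover has the same size. One such cover is {u4, u5, u6, y3}.

4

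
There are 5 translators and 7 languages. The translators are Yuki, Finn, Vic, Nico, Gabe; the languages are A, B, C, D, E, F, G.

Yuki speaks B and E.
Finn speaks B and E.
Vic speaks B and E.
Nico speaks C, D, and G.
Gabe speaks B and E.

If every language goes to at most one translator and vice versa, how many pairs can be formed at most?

3

A valid assignment of size 3: Yuki-E, Finn-B, Nico-G.
The set {Yuki, Finn, Vic, Gabe} has only 2 neighbours ({B, E}), so by Hall's theorem at most 3 of the 5 translators can be matched.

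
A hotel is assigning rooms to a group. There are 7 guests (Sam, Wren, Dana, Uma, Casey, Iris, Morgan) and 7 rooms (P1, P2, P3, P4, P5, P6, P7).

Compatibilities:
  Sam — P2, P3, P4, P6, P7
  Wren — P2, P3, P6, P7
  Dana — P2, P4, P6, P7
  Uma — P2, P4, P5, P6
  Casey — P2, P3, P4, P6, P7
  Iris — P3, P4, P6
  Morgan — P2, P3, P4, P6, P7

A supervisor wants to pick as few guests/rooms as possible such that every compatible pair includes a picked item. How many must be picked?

{Uma, P2, P3, P4, P6, P7} is a vertex cover of size 6: every edge has an endpoint in this set.
No smaller cover exists because Sam–P2, Wren–P7, Dana–P4, Uma–P5, Casey–P3, Iris–P6 is a matching of size 6, and a cover must include an endpoint of each of these disjoint edges (König's theorem).

6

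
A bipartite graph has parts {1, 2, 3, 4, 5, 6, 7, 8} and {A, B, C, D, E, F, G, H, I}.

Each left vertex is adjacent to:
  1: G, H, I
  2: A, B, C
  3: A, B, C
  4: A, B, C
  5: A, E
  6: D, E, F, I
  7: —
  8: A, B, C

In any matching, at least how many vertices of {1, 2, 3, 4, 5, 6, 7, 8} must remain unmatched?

2

For example, pair 1–G, 2–A, 3–C, 4–B, 5–E, 6–D.
The set {2, 3, 4, 7, 8} has only 3 neighbours ({A, B, C}), so by Hall's theorem at most 6 of the 8 left vertices can be matched.
That matches 6 of the 8, leaving 2 unmatched; no matching can do better.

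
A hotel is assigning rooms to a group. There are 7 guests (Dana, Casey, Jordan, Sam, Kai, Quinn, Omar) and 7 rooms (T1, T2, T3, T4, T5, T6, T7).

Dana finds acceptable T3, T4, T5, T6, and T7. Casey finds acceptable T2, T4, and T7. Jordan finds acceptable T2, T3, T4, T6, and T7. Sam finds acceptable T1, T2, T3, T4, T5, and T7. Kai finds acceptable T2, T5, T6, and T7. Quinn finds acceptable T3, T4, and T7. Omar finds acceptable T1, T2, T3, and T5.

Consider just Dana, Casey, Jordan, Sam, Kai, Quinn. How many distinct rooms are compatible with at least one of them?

7

The union of neighbours of {Dana, Casey, Jordan, Sam, Kai, Quinn} is {T1, T2, T3, T4, T5, T6, T7}, which has 7 elements.
Since |N(S)| = 7 ≥ |S| = 6, Hall's condition holds for this subset.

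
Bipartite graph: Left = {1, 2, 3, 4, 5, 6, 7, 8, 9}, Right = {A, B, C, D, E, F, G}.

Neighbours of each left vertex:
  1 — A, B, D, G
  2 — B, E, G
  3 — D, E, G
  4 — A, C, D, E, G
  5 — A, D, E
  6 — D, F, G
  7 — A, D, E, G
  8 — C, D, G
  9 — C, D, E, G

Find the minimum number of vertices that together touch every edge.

7

The 7 edges 1–A, 2–B, 3–G, 4–C, 5–D, 6–F, 7–E form a matching, so any vertex cover needs at least 7 vertices (one per matched edge).
Conversely {6, A, B, C, D, E, G} meets every edge and has exactly 7 vertices, so 7 is optimal.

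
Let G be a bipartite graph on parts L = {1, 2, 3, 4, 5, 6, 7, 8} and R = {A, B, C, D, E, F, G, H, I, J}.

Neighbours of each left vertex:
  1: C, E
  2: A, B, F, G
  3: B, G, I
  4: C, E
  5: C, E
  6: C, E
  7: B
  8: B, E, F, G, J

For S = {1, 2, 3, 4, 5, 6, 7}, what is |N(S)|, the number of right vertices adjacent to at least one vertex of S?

7

The union of neighbours of {1, 2, 3, 4, 5, 6, 7} is {A, B, C, E, F, G, I}, which has 7 elements.
Since |N(S)| = 7 ≥ |S| = 7, Hall's condition holds for this subset.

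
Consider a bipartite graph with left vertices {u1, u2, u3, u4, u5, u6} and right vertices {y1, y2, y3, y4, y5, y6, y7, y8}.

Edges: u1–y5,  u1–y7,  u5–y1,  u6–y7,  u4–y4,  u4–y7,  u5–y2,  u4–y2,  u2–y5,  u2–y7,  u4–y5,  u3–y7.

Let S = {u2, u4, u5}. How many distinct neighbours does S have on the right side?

5

The union of neighbours of {u2, u4, u5} is {y1, y2, y4, y5, y7}, which has 5 elements.
Since |N(S)| = 5 ≥ |S| = 3, Hall's condition holds for this subset.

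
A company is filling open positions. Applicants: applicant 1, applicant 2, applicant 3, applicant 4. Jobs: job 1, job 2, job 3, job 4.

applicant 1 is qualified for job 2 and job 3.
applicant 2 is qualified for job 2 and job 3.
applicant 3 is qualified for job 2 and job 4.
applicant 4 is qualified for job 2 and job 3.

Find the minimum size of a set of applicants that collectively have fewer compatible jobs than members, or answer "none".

3

Take S = {applicant 1, applicant 2, applicant 4}. Its neighbourhood is {job 2, job 3}, so |N(S)| = 2 < |S| = 3.
Every subset of size less than 3 has at least as many neighbours as members, so 3 is the minimum.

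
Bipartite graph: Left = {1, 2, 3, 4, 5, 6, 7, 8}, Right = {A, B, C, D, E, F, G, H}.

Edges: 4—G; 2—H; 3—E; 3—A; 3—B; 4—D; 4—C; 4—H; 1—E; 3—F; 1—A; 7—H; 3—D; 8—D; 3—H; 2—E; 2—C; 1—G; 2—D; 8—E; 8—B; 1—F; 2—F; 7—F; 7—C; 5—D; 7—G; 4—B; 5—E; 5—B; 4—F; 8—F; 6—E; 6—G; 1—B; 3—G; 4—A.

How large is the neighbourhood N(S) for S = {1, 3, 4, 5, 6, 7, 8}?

8

The union of neighbours of {1, 3, 4, 5, 6, 7, 8} is {A, B, C, D, E, F, G, H}, which has 8 elements.
Since |N(S)| = 8 ≥ |S| = 7, Hall's condition holds for this subset.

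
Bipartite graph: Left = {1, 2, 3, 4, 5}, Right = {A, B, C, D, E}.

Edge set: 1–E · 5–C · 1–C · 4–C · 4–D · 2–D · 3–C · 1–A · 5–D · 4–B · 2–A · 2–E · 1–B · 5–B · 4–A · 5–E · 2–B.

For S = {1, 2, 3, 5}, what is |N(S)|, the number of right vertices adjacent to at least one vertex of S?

The union of neighbours of {1, 2, 3, 5} is {A, B, C, D, E}, which has 5 elements.
Since |N(S)| = 5 ≥ |S| = 4, Hall's condition holds for this subset.

5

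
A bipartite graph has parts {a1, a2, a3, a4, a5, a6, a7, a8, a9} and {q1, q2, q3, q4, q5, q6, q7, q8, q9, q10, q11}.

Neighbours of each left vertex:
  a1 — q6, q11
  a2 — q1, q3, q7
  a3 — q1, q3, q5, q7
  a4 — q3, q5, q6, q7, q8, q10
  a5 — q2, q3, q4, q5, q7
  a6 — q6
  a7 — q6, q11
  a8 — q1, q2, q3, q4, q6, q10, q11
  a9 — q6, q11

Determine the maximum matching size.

One maximum matching: a1–q11, a2–q3, a3–q5, a4–q8, a5–q7, a6–q6, a8–q4.
The set {a1, a6, a7, a9} has only 2 neighbours ({q11, q6}), so by Hall's theorem at most 7 of the 9 left vertices can be matched.

7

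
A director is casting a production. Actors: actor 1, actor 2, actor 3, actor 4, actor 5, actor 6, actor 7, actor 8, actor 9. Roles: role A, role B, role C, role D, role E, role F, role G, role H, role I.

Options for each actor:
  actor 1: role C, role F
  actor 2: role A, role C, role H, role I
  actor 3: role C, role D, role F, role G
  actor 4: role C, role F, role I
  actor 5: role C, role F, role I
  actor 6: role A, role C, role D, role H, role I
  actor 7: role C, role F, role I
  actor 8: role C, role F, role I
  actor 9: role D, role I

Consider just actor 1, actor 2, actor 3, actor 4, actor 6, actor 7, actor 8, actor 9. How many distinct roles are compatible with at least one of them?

7

The union of neighbours of {actor 1, actor 2, actor 3, actor 4, actor 6, actor 7, actor 8, actor 9} is {role A, role C, role D, role F, role G, role H, role I}, which has 7 elements.
Since |N(S)| = 7 < |S| = 8, Hall's condition fails for this subset.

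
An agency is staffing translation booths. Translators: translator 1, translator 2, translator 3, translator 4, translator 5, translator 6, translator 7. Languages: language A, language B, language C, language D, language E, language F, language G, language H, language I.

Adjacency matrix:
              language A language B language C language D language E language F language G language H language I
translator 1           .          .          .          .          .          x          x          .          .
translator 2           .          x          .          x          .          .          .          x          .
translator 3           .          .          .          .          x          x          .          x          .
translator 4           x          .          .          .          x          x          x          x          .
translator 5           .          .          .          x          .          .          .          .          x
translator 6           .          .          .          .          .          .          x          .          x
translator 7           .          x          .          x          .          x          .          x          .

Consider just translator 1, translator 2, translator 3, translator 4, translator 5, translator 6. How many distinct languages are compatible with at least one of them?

8

The union of neighbours of {translator 1, translator 2, translator 3, translator 4, translator 5, translator 6} is {language A, language B, language D, language E, language F, language G, language H, language I}, which has 8 elements.
Since |N(S)| = 8 ≥ |S| = 6, Hall's condition holds for this subset.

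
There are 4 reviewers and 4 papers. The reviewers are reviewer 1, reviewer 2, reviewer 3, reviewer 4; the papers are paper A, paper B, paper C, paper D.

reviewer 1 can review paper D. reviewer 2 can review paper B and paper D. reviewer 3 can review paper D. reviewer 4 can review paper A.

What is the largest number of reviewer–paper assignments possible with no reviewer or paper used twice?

For example, pair reviewer 1→paper D, reviewer 2→paper B, reviewer 4→paper A.
The set {reviewer 1, reviewer 3} has only 1 neighbour ({paper D}), so by Hall's theorem at most 3 of the 4 reviewers can be matched.

3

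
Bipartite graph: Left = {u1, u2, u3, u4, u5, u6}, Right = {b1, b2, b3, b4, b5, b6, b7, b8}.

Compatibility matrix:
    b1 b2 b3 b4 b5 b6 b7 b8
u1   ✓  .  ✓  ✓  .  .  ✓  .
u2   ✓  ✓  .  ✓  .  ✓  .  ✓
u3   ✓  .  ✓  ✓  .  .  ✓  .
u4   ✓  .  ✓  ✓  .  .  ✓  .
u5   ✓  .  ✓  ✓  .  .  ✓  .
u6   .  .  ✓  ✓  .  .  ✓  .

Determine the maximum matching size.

For example, pair u1→b1, u2→b6, u3→b4, u4→b7, u5→b3.
The set {u1, u3, u4, u5, u6} has only 4 neighbours ({b1, b3, b4, b7}), so by Hall's theorem at most 5 of the 6 left vertices can be matched.

5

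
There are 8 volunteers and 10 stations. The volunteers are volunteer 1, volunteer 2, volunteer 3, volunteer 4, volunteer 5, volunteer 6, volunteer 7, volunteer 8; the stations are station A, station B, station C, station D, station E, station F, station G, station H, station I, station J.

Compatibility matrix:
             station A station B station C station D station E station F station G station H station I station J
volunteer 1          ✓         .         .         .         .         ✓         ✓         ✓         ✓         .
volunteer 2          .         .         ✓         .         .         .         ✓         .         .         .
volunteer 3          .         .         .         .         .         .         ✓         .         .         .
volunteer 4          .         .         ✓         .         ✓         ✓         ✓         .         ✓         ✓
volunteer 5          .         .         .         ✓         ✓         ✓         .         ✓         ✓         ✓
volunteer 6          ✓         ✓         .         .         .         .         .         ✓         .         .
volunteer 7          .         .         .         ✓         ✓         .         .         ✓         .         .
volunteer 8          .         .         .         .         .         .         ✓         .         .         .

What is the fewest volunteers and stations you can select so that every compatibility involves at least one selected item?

7

A maximum matching has 7 edges (e.g. volunteer 1–station I, volunteer 2–station C, volunteer 3–station G, volunteer 4–station J, volunteer 5–station F, volunteer 6–station A, volunteer 7–station H).
By König's theorem the minimum vertex cover has the same size. One such cover is {volunteer 1, volunteer 2, volunteer 4, volunteer 5, volunteer 6, volunteer 7, station G}.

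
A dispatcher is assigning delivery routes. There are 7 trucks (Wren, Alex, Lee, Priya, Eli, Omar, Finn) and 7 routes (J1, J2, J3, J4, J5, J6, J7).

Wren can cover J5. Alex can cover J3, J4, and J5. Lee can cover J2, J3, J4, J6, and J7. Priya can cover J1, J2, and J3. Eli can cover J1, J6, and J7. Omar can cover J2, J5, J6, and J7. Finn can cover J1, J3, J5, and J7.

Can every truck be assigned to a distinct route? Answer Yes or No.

For example, pair Wren-J5, Alex-J4, Lee-J2, Priya-J1, Eli-J7, Omar-J6, Finn-J3.
Every truck is matched, so this is a perfect matching.

Yes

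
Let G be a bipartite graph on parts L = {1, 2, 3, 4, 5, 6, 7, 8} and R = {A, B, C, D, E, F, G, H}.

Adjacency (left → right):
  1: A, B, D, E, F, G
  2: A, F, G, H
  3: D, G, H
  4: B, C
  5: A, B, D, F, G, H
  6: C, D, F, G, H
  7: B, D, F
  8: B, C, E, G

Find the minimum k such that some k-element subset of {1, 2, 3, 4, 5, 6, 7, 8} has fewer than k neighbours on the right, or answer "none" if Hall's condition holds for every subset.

A matching saturating every left vertex exists, for instance 1→E, 2→G, 3→D, 4→C, 5→A, 6→H, 7→F, 8→B.
By Hall's marriage theorem, this means |N(S)| ≥ |S| for every subset S, so no violating subset exists.

none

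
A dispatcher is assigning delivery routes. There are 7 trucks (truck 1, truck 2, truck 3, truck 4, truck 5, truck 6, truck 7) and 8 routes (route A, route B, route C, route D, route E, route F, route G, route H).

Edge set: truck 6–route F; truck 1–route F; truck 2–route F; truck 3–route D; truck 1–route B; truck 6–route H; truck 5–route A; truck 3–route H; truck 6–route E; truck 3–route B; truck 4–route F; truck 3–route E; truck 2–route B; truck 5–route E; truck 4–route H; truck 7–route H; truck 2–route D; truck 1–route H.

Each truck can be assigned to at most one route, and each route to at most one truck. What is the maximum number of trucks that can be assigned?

For example, pair truck 1–route F, truck 2–route D, truck 3–route B, truck 4–route H, truck 5–route A, truck 6–route E.
The set {truck 1, truck 2, truck 3, truck 4, truck 6, truck 7} has only 5 neighbours ({route B, route D, route E, route F, route H}), so by Hall's theorem at most 6 of the 7 trucks can be matched.

6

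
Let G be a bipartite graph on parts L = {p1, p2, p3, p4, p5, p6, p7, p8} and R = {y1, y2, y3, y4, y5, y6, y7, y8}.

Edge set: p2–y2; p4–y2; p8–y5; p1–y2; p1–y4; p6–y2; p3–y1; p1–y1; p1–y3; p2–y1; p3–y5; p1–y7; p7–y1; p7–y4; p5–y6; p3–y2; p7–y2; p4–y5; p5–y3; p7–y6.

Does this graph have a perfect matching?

No

The set {p2, p3, p4, p6, p8} has only 3 neighbours ({y1, y2, y5}), so by Hall's theorem at most 6 of the 8 left vertices can be matched.
Hence no matching covers every left vertex.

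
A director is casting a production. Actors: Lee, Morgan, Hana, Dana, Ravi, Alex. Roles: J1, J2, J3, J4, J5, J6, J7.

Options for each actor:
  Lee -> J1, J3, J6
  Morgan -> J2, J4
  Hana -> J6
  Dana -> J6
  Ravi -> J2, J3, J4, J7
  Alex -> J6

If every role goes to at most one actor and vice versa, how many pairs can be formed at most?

4

For example, pair Lee-J1, Morgan-J2, Hana-J6, Ravi-J3.
The set {Hana, Dana, Alex} has only 1 neighbour ({J6}), so by Hall's theorem at most 4 of the 6 actors can be matched.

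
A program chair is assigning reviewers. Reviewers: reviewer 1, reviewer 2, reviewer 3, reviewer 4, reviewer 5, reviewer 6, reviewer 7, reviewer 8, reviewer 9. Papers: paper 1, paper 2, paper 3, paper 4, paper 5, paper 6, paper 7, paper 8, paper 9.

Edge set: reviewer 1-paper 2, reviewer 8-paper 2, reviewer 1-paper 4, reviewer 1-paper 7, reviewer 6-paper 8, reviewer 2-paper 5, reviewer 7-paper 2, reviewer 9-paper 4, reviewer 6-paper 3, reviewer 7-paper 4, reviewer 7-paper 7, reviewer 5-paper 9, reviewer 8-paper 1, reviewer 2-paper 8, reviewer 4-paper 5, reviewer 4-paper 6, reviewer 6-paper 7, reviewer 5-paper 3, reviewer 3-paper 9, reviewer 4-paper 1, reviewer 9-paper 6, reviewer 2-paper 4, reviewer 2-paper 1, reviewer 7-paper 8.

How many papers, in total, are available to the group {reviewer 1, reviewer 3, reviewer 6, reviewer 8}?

The union of neighbours of {reviewer 1, reviewer 3, reviewer 6, reviewer 8} is {paper 1, paper 2, paper 3, paper 4, paper 7, paper 8, paper 9}, which has 7 elements.
Since |N(S)| = 7 ≥ |S| = 4, Hall's condition holds for this subset.

7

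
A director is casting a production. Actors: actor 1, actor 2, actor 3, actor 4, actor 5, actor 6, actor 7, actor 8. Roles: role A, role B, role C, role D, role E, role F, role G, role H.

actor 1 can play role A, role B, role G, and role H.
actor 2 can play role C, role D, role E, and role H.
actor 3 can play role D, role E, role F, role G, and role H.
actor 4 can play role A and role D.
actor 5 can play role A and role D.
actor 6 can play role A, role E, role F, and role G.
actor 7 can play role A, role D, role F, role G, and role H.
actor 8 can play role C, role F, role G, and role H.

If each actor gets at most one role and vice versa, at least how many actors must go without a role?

0

One maximum matching: actor 1→role B, actor 2→role C, actor 3→role H, actor 4→role A, actor 5→role D, actor 6→role E, actor 7→role F, actor 8→role G.
This saturates every actor, so 8 is the maximum.
That matches 8 of the 8, leaving 0 unmatched; no matching can do better.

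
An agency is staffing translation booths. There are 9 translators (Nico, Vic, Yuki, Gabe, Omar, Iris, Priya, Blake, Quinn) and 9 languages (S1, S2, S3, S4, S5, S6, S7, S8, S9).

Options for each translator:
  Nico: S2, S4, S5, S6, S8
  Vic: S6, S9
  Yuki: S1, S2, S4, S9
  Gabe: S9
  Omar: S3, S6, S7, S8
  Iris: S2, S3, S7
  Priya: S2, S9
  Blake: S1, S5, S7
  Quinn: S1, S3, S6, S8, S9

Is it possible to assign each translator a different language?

Yes

For example, pair Nico–S5, Vic–S6, Yuki–S4, Gabe–S9, Omar–S8, Iris–S7, Priya–S2, Blake–S1, Quinn–S3.
Every translator is matched, so this is a perfect matching.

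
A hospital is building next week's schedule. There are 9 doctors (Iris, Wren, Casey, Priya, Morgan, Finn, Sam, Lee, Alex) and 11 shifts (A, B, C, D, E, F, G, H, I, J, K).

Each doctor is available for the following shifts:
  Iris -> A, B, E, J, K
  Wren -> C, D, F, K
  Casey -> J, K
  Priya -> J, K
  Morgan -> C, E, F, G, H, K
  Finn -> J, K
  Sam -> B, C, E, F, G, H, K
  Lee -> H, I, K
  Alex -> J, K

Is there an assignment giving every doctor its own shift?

The set {Casey, Priya, Finn, Alex} has only 2 neighbours ({J, K}), so by Hall's theorem at most 7 of the 9 doctors can be matched.
Hence no matching covers every doctor.

No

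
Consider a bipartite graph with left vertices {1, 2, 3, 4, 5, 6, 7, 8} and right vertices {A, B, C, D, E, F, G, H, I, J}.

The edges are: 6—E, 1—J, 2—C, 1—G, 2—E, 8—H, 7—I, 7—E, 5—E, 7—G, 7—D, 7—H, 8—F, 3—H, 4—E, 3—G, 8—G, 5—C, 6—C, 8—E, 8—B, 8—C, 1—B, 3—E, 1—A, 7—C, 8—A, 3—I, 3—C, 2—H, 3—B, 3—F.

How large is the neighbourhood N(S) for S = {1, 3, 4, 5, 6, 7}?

The union of neighbours of {1, 3, 4, 5, 6, 7} is {A, B, C, D, E, F, G, H, I, J}, which has 10 elements.
Since |N(S)| = 10 ≥ |S| = 6, Hall's condition holds for this subset.

10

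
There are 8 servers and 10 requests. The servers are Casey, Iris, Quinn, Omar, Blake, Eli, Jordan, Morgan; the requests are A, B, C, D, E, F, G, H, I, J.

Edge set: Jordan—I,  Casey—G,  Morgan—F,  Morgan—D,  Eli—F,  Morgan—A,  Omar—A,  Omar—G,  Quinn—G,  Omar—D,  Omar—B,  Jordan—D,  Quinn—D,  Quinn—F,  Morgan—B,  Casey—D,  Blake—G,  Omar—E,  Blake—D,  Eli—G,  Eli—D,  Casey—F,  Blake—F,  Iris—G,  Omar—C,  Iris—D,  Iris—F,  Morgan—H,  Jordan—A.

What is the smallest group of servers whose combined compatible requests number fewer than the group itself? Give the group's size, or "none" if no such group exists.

Take S = {Casey, Iris, Quinn, Blake}. Its neighbourhood is {D, F, G}, so |N(S)| = 3 < |S| = 4.
Every subset of size less than 4 has at least as many neighbours as members, so 4 is the minimum.

4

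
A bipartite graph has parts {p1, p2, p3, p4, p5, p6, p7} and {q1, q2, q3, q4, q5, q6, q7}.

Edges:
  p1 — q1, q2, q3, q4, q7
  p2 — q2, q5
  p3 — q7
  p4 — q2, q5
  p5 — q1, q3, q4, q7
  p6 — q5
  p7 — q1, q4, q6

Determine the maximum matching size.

6

For example, pair p1–q1, p2–q5, p3–q7, p4–q2, p5–q4, p7–q6.
The set {p2, p4, p6} has only 2 neighbours ({q2, q5}), so by Hall's theorem at most 6 of the 7 left vertices can be matched.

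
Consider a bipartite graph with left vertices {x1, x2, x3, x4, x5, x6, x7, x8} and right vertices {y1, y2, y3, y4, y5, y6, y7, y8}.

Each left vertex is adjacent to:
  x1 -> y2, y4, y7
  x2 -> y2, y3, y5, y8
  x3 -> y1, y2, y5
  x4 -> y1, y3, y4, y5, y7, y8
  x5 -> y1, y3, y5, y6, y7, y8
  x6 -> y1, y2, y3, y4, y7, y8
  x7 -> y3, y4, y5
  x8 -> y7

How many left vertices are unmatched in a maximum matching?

0

A valid assignment of size 8: x1→y2, x2→y8, x3→y5, x4→y3, x5→y6, x6→y1, x7→y4, x8→y7.
All 8 left vertices are matched, so no larger matching exists.
That matches 8 of the 8, leaving 0 unmatched; no matching can do better.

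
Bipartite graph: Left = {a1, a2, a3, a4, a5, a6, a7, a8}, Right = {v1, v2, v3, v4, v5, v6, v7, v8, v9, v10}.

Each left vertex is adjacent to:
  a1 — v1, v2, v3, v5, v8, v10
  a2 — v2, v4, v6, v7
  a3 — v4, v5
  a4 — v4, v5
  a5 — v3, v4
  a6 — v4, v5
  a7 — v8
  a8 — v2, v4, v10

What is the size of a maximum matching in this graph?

7

For example, pair a1→v10, a2→v7, a3→v5, a4→v4, a5→v3, a7→v8, a8→v2.
The set {a3, a4, a6} has only 2 neighbours ({v4, v5}), so by Hall's theorem at most 7 of the 8 left vertices can be matched.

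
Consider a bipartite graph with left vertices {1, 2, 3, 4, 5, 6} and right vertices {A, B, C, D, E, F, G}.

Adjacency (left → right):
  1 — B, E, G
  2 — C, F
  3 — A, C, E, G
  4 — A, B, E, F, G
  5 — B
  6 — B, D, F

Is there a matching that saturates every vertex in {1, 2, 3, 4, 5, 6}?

Yes

For example, pair 1-G, 2-C, 3-E, 4-A, 5-B, 6-F.
All 6 left vertices are covered.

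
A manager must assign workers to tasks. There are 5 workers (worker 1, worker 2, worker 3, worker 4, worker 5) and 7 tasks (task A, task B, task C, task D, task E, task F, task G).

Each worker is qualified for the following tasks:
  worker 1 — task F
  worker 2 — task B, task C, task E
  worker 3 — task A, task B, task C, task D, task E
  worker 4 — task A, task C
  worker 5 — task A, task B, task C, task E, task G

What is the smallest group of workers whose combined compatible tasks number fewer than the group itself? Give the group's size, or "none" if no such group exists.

A matching saturating every worker exists, for instance worker 1→task F, worker 2→task E, worker 3→task D, worker 4→task C, worker 5→task A.
By Hall's marriage theorem, this means |N(S)| ≥ |S| for every subset S, so no violating subset exists.

none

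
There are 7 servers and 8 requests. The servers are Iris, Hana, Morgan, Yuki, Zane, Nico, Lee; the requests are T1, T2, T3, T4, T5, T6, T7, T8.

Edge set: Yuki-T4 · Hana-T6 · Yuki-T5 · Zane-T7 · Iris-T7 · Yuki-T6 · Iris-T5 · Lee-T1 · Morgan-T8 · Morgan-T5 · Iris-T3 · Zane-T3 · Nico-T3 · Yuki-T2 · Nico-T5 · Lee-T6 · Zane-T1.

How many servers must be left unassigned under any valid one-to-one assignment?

One maximum matching: Iris–T5, Hana–T6, Morgan–T8, Yuki–T2, Zane–T7, Nico–T3, Lee–T1.
This saturates every server, so 7 is the maximum.
That matches 7 of the 7, leaving 0 unmatched; no matching can do better.

0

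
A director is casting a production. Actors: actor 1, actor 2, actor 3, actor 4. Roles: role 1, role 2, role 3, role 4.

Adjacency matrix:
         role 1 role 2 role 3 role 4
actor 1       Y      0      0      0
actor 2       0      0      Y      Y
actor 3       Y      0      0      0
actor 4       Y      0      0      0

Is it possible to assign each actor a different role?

The set {actor 1, actor 3, actor 4} has only 1 neighbour ({role 1}), so by Hall's theorem at most 2 of the 4 actors can be matched.
Hence no matching covers every actor.

No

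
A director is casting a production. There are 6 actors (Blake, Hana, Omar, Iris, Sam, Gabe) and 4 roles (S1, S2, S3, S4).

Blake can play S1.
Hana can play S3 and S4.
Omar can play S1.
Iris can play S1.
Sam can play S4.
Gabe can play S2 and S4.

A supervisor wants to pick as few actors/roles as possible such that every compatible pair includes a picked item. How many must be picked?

4

A maximum matching has 4 edges (e.g. Blake–S1, Hana–S3, Sam–S4, Gabe–S2).
By König's theorem the minimum vertex cover has the same size. One such cover is {Hana, Sam, Gabe, S1}.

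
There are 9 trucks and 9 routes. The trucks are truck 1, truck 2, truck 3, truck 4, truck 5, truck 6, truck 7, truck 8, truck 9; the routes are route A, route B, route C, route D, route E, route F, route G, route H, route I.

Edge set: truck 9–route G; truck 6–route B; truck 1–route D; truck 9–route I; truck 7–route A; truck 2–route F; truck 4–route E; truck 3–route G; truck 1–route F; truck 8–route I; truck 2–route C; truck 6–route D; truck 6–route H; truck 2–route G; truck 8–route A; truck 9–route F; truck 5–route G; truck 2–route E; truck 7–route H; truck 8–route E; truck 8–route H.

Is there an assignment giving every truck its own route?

No

The set {truck 3, truck 5} has only 1 neighbour ({route G}), so by Hall's theorem at most 8 of the 9 trucks can be matched.
Hence no matching covers every truck.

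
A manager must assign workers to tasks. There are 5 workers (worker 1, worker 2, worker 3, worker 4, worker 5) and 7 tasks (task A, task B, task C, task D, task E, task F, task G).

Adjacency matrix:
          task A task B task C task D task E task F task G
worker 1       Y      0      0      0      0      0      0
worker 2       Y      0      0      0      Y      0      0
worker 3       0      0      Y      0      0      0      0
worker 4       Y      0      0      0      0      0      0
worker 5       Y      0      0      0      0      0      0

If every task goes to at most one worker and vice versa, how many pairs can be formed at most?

3

One maximum matching: worker 1-task A, worker 2-task E, worker 3-task C.
The set {worker 1, worker 4, worker 5} has only 1 neighbour ({task A}), so by Hall's theorem at most 3 of the 5 workers can be matched.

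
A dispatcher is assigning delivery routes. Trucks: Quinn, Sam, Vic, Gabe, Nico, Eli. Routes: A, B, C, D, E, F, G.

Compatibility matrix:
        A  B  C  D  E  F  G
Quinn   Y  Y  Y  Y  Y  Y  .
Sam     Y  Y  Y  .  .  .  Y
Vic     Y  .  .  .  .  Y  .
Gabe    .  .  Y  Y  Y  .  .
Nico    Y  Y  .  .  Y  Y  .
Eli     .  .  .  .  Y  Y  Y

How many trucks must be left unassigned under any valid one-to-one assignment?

0

A valid assignment of size 6: Quinn-D, Sam-B, Vic-A, Gabe-C, Nico-F, Eli-E.
This saturates every truck, so 6 is the maximum.
That matches 6 of the 6, leaving 0 unmatched; no matching can do better.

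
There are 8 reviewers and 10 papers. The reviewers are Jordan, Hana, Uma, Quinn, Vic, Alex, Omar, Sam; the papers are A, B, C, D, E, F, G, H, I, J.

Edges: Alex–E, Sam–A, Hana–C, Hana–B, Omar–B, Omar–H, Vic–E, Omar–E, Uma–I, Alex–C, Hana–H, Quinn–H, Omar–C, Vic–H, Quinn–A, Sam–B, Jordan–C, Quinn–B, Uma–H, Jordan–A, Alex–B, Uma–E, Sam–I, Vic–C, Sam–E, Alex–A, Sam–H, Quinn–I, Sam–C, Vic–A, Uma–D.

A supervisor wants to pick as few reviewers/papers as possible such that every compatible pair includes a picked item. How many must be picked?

A maximum matching has 7 edges (e.g. Jordan–A, Hana–H, Uma–D, Quinn–I, Vic–C, Alex–E, Omar–B).
By König's theorem the minimum vertex cover has the same size. One such cover is {Uma, A, B, C, E, H, I}.

7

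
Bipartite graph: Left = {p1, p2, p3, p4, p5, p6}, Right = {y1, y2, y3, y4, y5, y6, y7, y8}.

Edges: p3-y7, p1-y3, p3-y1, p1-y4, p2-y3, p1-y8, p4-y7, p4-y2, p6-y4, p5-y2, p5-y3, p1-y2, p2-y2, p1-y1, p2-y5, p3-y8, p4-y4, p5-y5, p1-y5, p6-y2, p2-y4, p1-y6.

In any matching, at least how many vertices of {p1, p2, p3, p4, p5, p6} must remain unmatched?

0

For example, pair p1→y6, p2→y3, p3→y1, p4→y7, p5→y5, p6→y2.
All 6 left vertices are matched, so no larger matching exists.
That matches 6 of the 6, leaving 0 unmatched; no matching can do better.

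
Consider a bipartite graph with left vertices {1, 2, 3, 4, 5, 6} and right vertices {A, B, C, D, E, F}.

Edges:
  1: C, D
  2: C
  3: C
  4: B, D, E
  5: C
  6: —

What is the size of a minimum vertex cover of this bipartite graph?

3

A maximum matching has 3 edges (e.g. 1–D, 2–C, 4–B).
By König's theorem the minimum vertex cover has the same size. One such cover is {1, 4, C}.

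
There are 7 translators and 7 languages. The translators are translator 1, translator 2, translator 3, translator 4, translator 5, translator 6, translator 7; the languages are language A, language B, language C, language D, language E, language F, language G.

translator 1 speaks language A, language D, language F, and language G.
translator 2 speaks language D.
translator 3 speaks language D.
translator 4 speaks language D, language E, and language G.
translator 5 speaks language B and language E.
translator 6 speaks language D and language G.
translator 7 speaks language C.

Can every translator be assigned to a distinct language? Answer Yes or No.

The set {translator 2, translator 3} has only 1 neighbour ({language D}), so by Hall's theorem at most 6 of the 7 translators can be matched.
Hence no matching covers every translator.

No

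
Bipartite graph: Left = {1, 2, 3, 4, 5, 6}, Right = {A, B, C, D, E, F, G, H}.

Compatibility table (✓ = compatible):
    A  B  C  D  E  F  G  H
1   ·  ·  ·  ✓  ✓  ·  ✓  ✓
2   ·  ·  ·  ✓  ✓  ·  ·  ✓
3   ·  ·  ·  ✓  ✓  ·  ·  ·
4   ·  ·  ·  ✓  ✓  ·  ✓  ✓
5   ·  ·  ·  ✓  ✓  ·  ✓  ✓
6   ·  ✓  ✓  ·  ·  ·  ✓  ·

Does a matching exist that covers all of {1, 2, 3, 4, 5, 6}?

The set {1, 2, 3, 4, 5} has only 4 neighbours ({D, E, G, H}), so by Hall's theorem at most 5 of the 6 left vertices can be matched.
Hence no matching covers every left vertex.

No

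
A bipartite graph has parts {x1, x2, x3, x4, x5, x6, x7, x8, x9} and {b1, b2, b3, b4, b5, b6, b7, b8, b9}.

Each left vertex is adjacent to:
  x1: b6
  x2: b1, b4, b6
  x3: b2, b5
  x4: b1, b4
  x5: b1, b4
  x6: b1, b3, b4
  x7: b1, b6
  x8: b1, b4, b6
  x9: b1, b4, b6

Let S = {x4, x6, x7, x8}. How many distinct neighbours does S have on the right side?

4

The union of neighbours of {x4, x6, x7, x8} is {b1, b3, b4, b6}, which has 4 elements.
Since |N(S)| = 4 ≥ |S| = 4, Hall's condition holds for this subset.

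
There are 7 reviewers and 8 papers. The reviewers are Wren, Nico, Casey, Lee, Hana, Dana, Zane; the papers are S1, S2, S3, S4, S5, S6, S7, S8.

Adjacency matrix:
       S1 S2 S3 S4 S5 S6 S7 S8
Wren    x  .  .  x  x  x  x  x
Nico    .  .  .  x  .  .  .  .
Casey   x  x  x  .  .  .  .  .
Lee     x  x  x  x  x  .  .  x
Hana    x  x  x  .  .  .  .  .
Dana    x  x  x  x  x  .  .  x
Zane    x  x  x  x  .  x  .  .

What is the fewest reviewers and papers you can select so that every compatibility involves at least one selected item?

7

The 7 edges Wren–S7, Nico–S4, Casey–S1, Lee–S5, Hana–S3, Dana–S8, Zane–S2 form a matching, so any vertex cover needs at least 7 vertices (one per matched edge).
Conversely {Wren, Nico, Casey, Lee, Hana, Dana, Zane} meets every edge and has exactly 7 vertices, so 7 is optimal.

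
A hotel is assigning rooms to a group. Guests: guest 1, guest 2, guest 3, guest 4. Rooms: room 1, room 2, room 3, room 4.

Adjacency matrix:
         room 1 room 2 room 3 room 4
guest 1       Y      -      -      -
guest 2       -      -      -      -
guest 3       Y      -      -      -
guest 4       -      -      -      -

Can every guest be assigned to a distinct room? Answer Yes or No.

The set {guest 1, guest 2, guest 3, guest 4} has only 1 neighbour ({room 1}), so by Hall's theorem at most 1 of the 4 guests can be matched.
Hence no matching covers every guest.

No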